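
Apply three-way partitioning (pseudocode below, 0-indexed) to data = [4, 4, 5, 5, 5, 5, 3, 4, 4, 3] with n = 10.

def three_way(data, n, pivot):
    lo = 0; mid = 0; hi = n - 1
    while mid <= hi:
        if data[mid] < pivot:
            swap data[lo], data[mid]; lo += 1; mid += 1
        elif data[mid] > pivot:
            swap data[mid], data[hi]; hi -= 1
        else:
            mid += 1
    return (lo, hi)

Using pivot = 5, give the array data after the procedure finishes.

[4, 4, 3, 4, 4, 3, 5, 5, 5, 5]

pivot = 5; lo=0, mid=0, hi=9
data[mid]=4<5: swap data[0],data[0]; lo=1,mid=1 → [4, 4, 5, 5, 5, 5, 3, 4, 4, 3]
data[mid]=4<5: swap data[1],data[1]; lo=2,mid=2 → [4, 4, 5, 5, 5, 5, 3, 4, 4, 3]
data[mid]=5=5: mid=3
data[mid]=5=5: mid=4
data[mid]=5=5: mid=5
data[mid]=5=5: mid=6
data[mid]=3<5: swap data[2],data[6]; lo=3,mid=7 → [4, 4, 3, 5, 5, 5, 5, 4, 4, 3]
data[mid]=4<5: swap data[3],data[7]; lo=4,mid=8 → [4, 4, 3, 4, 5, 5, 5, 5, 4, 3]
data[mid]=4<5: swap data[4],data[8]; lo=5,mid=9 → [4, 4, 3, 4, 4, 5, 5, 5, 5, 3]
data[mid]=3<5: swap data[5],data[9]; lo=6,mid=10 → [4, 4, 3, 4, 4, 3, 5, 5, 5, 5]
end: lo=6, hi=9; data = [4, 4, 3, 4, 4, 3, 5, 5, 5, 5]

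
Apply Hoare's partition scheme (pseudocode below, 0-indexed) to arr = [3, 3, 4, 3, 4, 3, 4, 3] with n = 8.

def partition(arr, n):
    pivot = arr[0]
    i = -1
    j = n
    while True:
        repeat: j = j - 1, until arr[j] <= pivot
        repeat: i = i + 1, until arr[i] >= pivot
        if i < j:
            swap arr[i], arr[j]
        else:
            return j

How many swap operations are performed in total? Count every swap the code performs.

pivot = arr[0] = 3; i = -1, j = 8
j→7 (arr[7]=3≤3), i→0 (arr[0]=3≥3); i<j, swap → [3, 3, 4, 3, 4, 3, 4, 3]
j→5 (arr[5]=3≤3), i→1 (arr[1]=3≥3); i<j, swap → [3, 3, 4, 3, 4, 3, 4, 3]
j→3 (arr[3]=3≤3), i→2 (arr[2]=4≥3); i<j, swap → [3, 3, 3, 4, 4, 3, 4, 3]
j→2, i→3; i≥j, return j=2. arr = [3, 3, 3, 4, 4, 3, 4, 3]

3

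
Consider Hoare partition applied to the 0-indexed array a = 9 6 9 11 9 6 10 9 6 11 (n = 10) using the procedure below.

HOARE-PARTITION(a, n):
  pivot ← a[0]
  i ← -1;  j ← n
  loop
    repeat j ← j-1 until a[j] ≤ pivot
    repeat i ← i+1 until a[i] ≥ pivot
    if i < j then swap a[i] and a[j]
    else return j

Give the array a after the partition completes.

pivot=9
j stops at 8 (6), i stops at 0 (9); swap ⇒ 6 6 9 11 9 6 10 9 9 11
j stops at 7 (9), i stops at 2 (9); swap ⇒ 6 6 9 11 9 6 10 9 9 11
j stops at 5 (6), i stops at 3 (11); swap ⇒ 6 6 9 6 9 11 10 9 9 11
j stops at 4, i stops at 4; i≥j ⇒ return 4. a=6 6 9 6 9 11 10 9 9 11

6 6 9 6 9 11 10 9 9 11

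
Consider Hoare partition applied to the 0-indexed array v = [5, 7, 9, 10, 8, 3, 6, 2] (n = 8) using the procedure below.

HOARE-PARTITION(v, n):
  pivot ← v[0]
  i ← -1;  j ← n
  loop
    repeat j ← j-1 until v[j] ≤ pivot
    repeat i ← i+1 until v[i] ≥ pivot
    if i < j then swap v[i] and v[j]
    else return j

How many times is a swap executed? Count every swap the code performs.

2

pivot=5
j stops at 7 (2), i stops at 0 (5); swap ⇒ [2, 7, 9, 10, 8, 3, 6, 5]
j stops at 5 (3), i stops at 1 (7); swap ⇒ [2, 3, 9, 10, 8, 7, 6, 5]
j stops at 1, i stops at 2; i≥j ⇒ return 1. v=[2, 3, 9, 10, 8, 7, 6, 5]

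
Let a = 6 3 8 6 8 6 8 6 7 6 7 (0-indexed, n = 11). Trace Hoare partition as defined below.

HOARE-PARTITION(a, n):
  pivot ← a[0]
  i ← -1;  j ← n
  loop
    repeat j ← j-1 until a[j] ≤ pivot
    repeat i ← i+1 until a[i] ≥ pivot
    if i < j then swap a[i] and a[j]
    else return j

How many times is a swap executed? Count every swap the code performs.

pivot=6
j stops at 9 (6), i stops at 0 (6); swap ⇒ 6 3 8 6 8 6 8 6 7 6 7
j stops at 7 (6), i stops at 2 (8); swap ⇒ 6 3 6 6 8 6 8 8 7 6 7
j stops at 5 (6), i stops at 3 (6); swap ⇒ 6 3 6 6 8 6 8 8 7 6 7
j stops at 3, i stops at 4; i≥j ⇒ return 3. a=6 3 6 6 8 6 8 8 7 6 7

3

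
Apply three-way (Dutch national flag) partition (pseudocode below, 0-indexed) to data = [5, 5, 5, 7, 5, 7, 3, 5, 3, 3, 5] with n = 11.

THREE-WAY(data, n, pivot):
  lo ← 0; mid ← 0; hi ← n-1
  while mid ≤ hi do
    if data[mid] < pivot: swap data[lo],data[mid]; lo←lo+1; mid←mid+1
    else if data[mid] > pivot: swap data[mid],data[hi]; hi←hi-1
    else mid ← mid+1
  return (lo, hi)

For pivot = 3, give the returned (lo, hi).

(0, 2)

pivot = 3; lo=0, mid=0, hi=10
data[mid]=5>3: swap data[0],data[10]; hi=9 → [5, 5, 5, 7, 5, 7, 3, 5, 3, 3, 5]
data[mid]=5>3: swap data[0],data[9]; hi=8 → [3, 5, 5, 7, 5, 7, 3, 5, 3, 5, 5]
data[mid]=3=3: mid=1
data[mid]=5>3: swap data[1],data[8]; hi=7 → [3, 3, 5, 7, 5, 7, 3, 5, 5, 5, 5]
data[mid]=3=3: mid=2
data[mid]=5>3: swap data[2],data[7]; hi=6 → [3, 3, 5, 7, 5, 7, 3, 5, 5, 5, 5]
data[mid]=5>3: swap data[2],data[6]; hi=5 → [3, 3, 3, 7, 5, 7, 5, 5, 5, 5, 5]
data[mid]=3=3: mid=3
data[mid]=7>3: swap data[3],data[5]; hi=4 → [3, 3, 3, 7, 5, 7, 5, 5, 5, 5, 5]
data[mid]=7>3: swap data[3],data[4]; hi=3 → [3, 3, 3, 5, 7, 7, 5, 5, 5, 5, 5]
data[mid]=5>3: swap data[3],data[3]; hi=2 → [3, 3, 3, 5, 7, 7, 5, 5, 5, 5, 5]
end: lo=0, hi=2; data = [3, 3, 3, 5, 7, 7, 5, 5, 5, 5, 5]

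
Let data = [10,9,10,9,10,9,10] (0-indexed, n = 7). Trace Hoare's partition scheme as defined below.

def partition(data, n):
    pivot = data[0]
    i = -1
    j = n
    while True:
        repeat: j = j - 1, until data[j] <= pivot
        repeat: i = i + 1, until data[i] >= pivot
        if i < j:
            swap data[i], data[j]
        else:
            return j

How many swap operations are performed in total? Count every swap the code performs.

2

pivot = data[0] = 10; i = -1, j = 7
j→6 (data[6]=10≤10), i→0 (data[0]=10≥10); i<j, swap → [10,9,10,9,10,9,10]
j→5 (data[5]=9≤10), i→2 (data[2]=10≥10); i<j, swap → [10,9,9,9,10,10,10]
j→4, i→4; i≥j, return j=4. data = [10,9,9,9,10,10,10]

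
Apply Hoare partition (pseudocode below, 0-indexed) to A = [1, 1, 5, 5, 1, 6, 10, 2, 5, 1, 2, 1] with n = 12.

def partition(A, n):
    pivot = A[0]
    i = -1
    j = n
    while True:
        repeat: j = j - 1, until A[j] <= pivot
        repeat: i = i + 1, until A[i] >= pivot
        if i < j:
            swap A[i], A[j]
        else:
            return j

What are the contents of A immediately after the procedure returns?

[1, 1, 1, 5, 5, 6, 10, 2, 5, 1, 2, 1]

pivot = A[0] = 1; i = -1, j = 12
j→11 (A[11]=1≤1), i→0 (A[0]=1≥1); i<j, swap → [1, 1, 5, 5, 1, 6, 10, 2, 5, 1, 2, 1]
j→9 (A[9]=1≤1), i→1 (A[1]=1≥1); i<j, swap → [1, 1, 5, 5, 1, 6, 10, 2, 5, 1, 2, 1]
j→4 (A[4]=1≤1), i→2 (A[2]=5≥1); i<j, swap → [1, 1, 1, 5, 5, 6, 10, 2, 5, 1, 2, 1]
j→2, i→3; i≥j, return j=2. A = [1, 1, 1, 5, 5, 6, 10, 2, 5, 1, 2, 1]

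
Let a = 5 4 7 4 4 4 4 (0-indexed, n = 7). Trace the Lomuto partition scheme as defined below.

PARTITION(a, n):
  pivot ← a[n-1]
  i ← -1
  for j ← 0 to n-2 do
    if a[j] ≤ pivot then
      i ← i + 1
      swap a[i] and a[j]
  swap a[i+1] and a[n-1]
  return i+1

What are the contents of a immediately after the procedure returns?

pivot = a[6] = 4; i = -1
j=0: a[0]=5 > 4 → no swap
j=1: a[1]=4 ≤ 4 → i=0, swap a[0],a[1] → 4 5 7 4 4 4 4
j=2: a[2]=7 > 4 → no swap
j=3: a[3]=4 ≤ 4 → i=1, swap a[1],a[3] → 4 4 7 5 4 4 4
j=4: a[4]=4 ≤ 4 → i=2, swap a[2],a[4] → 4 4 4 5 7 4 4
j=5: a[5]=4 ≤ 4 → i=3, swap a[3],a[5] → 4 4 4 4 7 5 4
final swap a[4],a[6] → 4 4 4 4 4 5 7; return 4

4 4 4 4 4 5 7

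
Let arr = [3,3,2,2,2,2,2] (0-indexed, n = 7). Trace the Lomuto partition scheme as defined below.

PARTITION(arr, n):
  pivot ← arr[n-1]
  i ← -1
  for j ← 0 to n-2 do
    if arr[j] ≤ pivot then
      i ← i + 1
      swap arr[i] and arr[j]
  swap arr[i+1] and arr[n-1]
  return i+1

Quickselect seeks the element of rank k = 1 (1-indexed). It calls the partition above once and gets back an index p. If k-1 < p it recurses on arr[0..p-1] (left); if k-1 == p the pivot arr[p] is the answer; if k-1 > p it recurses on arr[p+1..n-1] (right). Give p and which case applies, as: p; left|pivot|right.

4; left

pivot=2, i=-1
j=0: 3>2, skip
j=1: 3>2, skip
j=2: 2≤2, i=0, swap(0,2) ⇒ [2,3,3,2,2,2,2]
j=3: 2≤2, i=1, swap(1,3) ⇒ [2,2,3,3,2,2,2]
j=4: 2≤2, i=2, swap(2,4) ⇒ [2,2,2,3,3,2,2]
j=5: 2≤2, i=3, swap(3,5) ⇒ [2,2,2,2,3,3,2]
swap(4,6) ⇒ [2,2,2,2,2,3,3]; return 4
p = 4; k-1 = 0 < 4 ⇒ left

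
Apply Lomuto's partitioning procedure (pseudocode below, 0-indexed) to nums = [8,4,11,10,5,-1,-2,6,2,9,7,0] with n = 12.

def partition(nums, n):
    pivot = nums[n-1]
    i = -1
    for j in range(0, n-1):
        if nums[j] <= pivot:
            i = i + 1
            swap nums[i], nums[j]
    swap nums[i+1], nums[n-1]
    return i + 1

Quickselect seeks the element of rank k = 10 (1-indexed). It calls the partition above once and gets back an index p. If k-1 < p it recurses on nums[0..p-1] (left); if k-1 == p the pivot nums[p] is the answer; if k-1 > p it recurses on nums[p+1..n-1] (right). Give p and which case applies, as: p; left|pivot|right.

2; right

pivot = nums[11] = 0; i = -1
j=0: nums[0]=8 > 0 → no swap
j=1: nums[1]=4 > 0 → no swap
j=2: nums[2]=11 > 0 → no swap
j=3: nums[3]=10 > 0 → no swap
j=4: nums[4]=5 > 0 → no swap
j=5: nums[5]=-1 ≤ 0 → i=0, swap nums[0],nums[5] → [-1,4,11,10,5,8,-2,6,2,9,7,0]
j=6: nums[6]=-2 ≤ 0 → i=1, swap nums[1],nums[6] → [-1,-2,11,10,5,8,4,6,2,9,7,0]
j=7: nums[7]=6 > 0 → no swap
j=8: nums[8]=2 > 0 → no swap
j=9: nums[9]=9 > 0 → no swap
j=10: nums[10]=7 > 0 → no swap
final swap nums[2],nums[11] → [-1,-2,0,10,5,8,4,6,2,9,7,11]; return 2
p = 2; k-1 = 9 > 2 ⇒ right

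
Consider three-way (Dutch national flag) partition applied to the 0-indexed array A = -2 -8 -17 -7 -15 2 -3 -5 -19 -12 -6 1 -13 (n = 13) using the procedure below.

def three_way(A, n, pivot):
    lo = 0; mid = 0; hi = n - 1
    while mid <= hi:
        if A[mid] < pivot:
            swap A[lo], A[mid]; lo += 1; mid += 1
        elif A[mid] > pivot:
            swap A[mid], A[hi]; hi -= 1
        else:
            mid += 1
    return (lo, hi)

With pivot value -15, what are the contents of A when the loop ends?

-19 -17 -15 -7 2 -3 -5 -8 -12 -6 1 -13 -2

pivot = -15; lo=0, mid=0, hi=12
A[mid]=-2>-15: swap A[0],A[12]; hi=11 → -13 -8 -17 -7 -15 2 -3 -5 -19 -12 -6 1 -2
A[mid]=-13>-15: swap A[0],A[11]; hi=10 → 1 -8 -17 -7 -15 2 -3 -5 -19 -12 -6 -13 -2
A[mid]=1>-15: swap A[0],A[10]; hi=9 → -6 -8 -17 -7 -15 2 -3 -5 -19 -12 1 -13 -2
A[mid]=-6>-15: swap A[0],A[9]; hi=8 → -12 -8 -17 -7 -15 2 -3 -5 -19 -6 1 -13 -2
A[mid]=-12>-15: swap A[0],A[8]; hi=7 → -19 -8 -17 -7 -15 2 -3 -5 -12 -6 1 -13 -2
A[mid]=-19<-15: swap A[0],A[0]; lo=1,mid=1 → -19 -8 -17 -7 -15 2 -3 -5 -12 -6 1 -13 -2
A[mid]=-8>-15: swap A[1],A[7]; hi=6 → -19 -5 -17 -7 -15 2 -3 -8 -12 -6 1 -13 -2
A[mid]=-5>-15: swap A[1],A[6]; hi=5 → -19 -3 -17 -7 -15 2 -5 -8 -12 -6 1 -13 -2
A[mid]=-3>-15: swap A[1],A[5]; hi=4 → -19 2 -17 -7 -15 -3 -5 -8 -12 -6 1 -13 -2
A[mid]=2>-15: swap A[1],A[4]; hi=3 → -19 -15 -17 -7 2 -3 -5 -8 -12 -6 1 -13 -2
A[mid]=-15=-15: mid=2
A[mid]=-17<-15: swap A[1],A[2]; lo=2,mid=3 → -19 -17 -15 -7 2 -3 -5 -8 -12 -6 1 -13 -2
A[mid]=-7>-15: swap A[3],A[3]; hi=2 → -19 -17 -15 -7 2 -3 -5 -8 -12 -6 1 -13 -2
end: lo=2, hi=2; A = -19 -17 -15 -7 2 -3 -5 -8 -12 -6 1 -13 -2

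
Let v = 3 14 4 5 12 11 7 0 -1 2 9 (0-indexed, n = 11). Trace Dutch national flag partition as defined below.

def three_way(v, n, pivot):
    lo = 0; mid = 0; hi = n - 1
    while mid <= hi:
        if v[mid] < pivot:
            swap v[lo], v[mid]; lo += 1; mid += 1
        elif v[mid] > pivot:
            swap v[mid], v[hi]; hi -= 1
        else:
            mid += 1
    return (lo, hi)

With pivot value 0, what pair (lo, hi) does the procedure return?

(1, 1)

lo=0 mid=0 hi=10
3>0: swap(0,10), hi=9 ⇒ 9 14 4 5 12 11 7 0 -1 2 3
9>0: swap(0,9), hi=8 ⇒ 2 14 4 5 12 11 7 0 -1 9 3
2>0: swap(0,8), hi=7 ⇒ -1 14 4 5 12 11 7 0 2 9 3
-1<0: swap(0,0), lo=1 mid=1 ⇒ -1 14 4 5 12 11 7 0 2 9 3
14>0: swap(1,7), hi=6 ⇒ -1 0 4 5 12 11 7 14 2 9 3
0=0: mid=2
4>0: swap(2,6), hi=5 ⇒ -1 0 7 5 12 11 4 14 2 9 3
7>0: swap(2,5), hi=4 ⇒ -1 0 11 5 12 7 4 14 2 9 3
11>0: swap(2,4), hi=3 ⇒ -1 0 12 5 11 7 4 14 2 9 3
12>0: swap(2,3), hi=2 ⇒ -1 0 5 12 11 7 4 14 2 9 3
5>0: swap(2,2), hi=1 ⇒ -1 0 5 12 11 7 4 14 2 9 3
done. lo=1 hi=1; v=-1 0 5 12 11 7 4 14 2 9 3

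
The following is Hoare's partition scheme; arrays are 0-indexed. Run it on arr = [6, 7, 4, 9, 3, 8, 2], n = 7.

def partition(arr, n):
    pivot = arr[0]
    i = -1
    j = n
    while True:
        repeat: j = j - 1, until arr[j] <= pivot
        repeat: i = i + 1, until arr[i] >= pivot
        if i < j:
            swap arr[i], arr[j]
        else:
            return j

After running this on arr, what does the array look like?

[2, 3, 4, 9, 7, 8, 6]

pivot=6
j stops at 6 (2), i stops at 0 (6); swap ⇒ [2, 7, 4, 9, 3, 8, 6]
j stops at 4 (3), i stops at 1 (7); swap ⇒ [2, 3, 4, 9, 7, 8, 6]
j stops at 2, i stops at 3; i≥j ⇒ return 2. arr=[2, 3, 4, 9, 7, 8, 6]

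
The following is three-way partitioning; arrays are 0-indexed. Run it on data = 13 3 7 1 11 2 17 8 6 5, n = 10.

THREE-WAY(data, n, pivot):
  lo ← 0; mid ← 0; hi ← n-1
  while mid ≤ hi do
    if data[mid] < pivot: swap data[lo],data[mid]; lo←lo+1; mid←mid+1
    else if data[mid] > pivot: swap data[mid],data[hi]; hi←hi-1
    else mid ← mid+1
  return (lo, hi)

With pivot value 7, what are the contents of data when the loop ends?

lo=0 mid=0 hi=9
13>7: swap(0,9), hi=8 ⇒ 5 3 7 1 11 2 17 8 6 13
5<7: swap(0,0), lo=1 mid=1 ⇒ 5 3 7 1 11 2 17 8 6 13
3<7: swap(1,1), lo=2 mid=2 ⇒ 5 3 7 1 11 2 17 8 6 13
7=7: mid=3
1<7: swap(2,3), lo=3 mid=4 ⇒ 5 3 1 7 11 2 17 8 6 13
11>7: swap(4,8), hi=7 ⇒ 5 3 1 7 6 2 17 8 11 13
6<7: swap(3,4), lo=4 mid=5 ⇒ 5 3 1 6 7 2 17 8 11 13
2<7: swap(4,5), lo=5 mid=6 ⇒ 5 3 1 6 2 7 17 8 11 13
17>7: swap(6,7), hi=6 ⇒ 5 3 1 6 2 7 8 17 11 13
8>7: swap(6,6), hi=5 ⇒ 5 3 1 6 2 7 8 17 11 13
done. lo=5 hi=5; data=5 3 1 6 2 7 8 17 11 13

5 3 1 6 2 7 8 17 11 13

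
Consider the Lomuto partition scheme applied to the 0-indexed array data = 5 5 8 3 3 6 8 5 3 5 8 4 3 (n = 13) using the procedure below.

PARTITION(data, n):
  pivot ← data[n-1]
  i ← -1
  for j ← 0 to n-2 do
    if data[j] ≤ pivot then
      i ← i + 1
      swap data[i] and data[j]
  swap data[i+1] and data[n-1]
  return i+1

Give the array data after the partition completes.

3 3 3 3 5 6 8 5 8 5 8 4 5

pivot = data[12] = 3; i = -1
j=0: data[0]=5 > 3 → no swap
j=1: data[1]=5 > 3 → no swap
j=2: data[2]=8 > 3 → no swap
j=3: data[3]=3 ≤ 3 → i=0, swap data[0],data[3] → 3 5 8 5 3 6 8 5 3 5 8 4 3
j=4: data[4]=3 ≤ 3 → i=1, swap data[1],data[4] → 3 3 8 5 5 6 8 5 3 5 8 4 3
j=5: data[5]=6 > 3 → no swap
j=6: data[6]=8 > 3 → no swap
j=7: data[7]=5 > 3 → no swap
j=8: data[8]=3 ≤ 3 → i=2, swap data[2],data[8] → 3 3 3 5 5 6 8 5 8 5 8 4 3
j=9: data[9]=5 > 3 → no swap
j=10: data[10]=8 > 3 → no swap
j=11: data[11]=4 > 3 → no swap
final swap data[3],data[12] → 3 3 3 3 5 6 8 5 8 5 8 4 5; return 3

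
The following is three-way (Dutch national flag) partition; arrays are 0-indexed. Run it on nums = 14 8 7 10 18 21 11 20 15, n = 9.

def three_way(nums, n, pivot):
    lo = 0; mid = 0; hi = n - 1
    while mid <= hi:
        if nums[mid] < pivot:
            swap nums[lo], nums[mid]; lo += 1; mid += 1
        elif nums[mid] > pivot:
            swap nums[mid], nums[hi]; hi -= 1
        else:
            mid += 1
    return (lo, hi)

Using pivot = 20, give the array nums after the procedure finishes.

14 8 7 10 18 15 11 20 21

lo=0 mid=0 hi=8
14<20: swap(0,0), lo=1 mid=1 ⇒ 14 8 7 10 18 21 11 20 15
8<20: swap(1,1), lo=2 mid=2 ⇒ 14 8 7 10 18 21 11 20 15
7<20: swap(2,2), lo=3 mid=3 ⇒ 14 8 7 10 18 21 11 20 15
10<20: swap(3,3), lo=4 mid=4 ⇒ 14 8 7 10 18 21 11 20 15
18<20: swap(4,4), lo=5 mid=5 ⇒ 14 8 7 10 18 21 11 20 15
21>20: swap(5,8), hi=7 ⇒ 14 8 7 10 18 15 11 20 21
15<20: swap(5,5), lo=6 mid=6 ⇒ 14 8 7 10 18 15 11 20 21
11<20: swap(6,6), lo=7 mid=7 ⇒ 14 8 7 10 18 15 11 20 21
20=20: mid=8
done. lo=7 hi=7; nums=14 8 7 10 18 15 11 20 21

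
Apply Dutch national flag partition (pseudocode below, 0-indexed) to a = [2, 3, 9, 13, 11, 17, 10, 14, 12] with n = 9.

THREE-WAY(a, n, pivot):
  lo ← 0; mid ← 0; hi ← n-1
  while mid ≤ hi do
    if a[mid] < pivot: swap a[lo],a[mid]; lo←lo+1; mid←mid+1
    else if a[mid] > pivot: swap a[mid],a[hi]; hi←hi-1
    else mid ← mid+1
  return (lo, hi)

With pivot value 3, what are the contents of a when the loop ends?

[2, 3, 13, 11, 17, 10, 14, 12, 9]

pivot = 3; lo=0, mid=0, hi=8
a[mid]=2<3: swap a[0],a[0]; lo=1,mid=1 → [2, 3, 9, 13, 11, 17, 10, 14, 12]
a[mid]=3=3: mid=2
a[mid]=9>3: swap a[2],a[8]; hi=7 → [2, 3, 12, 13, 11, 17, 10, 14, 9]
a[mid]=12>3: swap a[2],a[7]; hi=6 → [2, 3, 14, 13, 11, 17, 10, 12, 9]
a[mid]=14>3: swap a[2],a[6]; hi=5 → [2, 3, 10, 13, 11, 17, 14, 12, 9]
a[mid]=10>3: swap a[2],a[5]; hi=4 → [2, 3, 17, 13, 11, 10, 14, 12, 9]
a[mid]=17>3: swap a[2],a[4]; hi=3 → [2, 3, 11, 13, 17, 10, 14, 12, 9]
a[mid]=11>3: swap a[2],a[3]; hi=2 → [2, 3, 13, 11, 17, 10, 14, 12, 9]
a[mid]=13>3: swap a[2],a[2]; hi=1 → [2, 3, 13, 11, 17, 10, 14, 12, 9]
end: lo=1, hi=1; a = [2, 3, 13, 11, 17, 10, 14, 12, 9]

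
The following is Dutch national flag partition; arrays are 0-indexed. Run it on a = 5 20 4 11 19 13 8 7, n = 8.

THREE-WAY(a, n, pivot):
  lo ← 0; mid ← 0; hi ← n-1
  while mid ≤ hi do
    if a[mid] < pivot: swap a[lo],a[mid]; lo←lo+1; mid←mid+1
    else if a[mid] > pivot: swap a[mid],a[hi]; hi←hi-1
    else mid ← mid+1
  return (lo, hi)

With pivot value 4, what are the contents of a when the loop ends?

pivot = 4; lo=0, mid=0, hi=7
a[mid]=5>4: swap a[0],a[7]; hi=6 → 7 20 4 11 19 13 8 5
a[mid]=7>4: swap a[0],a[6]; hi=5 → 8 20 4 11 19 13 7 5
a[mid]=8>4: swap a[0],a[5]; hi=4 → 13 20 4 11 19 8 7 5
a[mid]=13>4: swap a[0],a[4]; hi=3 → 19 20 4 11 13 8 7 5
a[mid]=19>4: swap a[0],a[3]; hi=2 → 11 20 4 19 13 8 7 5
a[mid]=11>4: swap a[0],a[2]; hi=1 → 4 20 11 19 13 8 7 5
a[mid]=4=4: mid=1
a[mid]=20>4: swap a[1],a[1]; hi=0 → 4 20 11 19 13 8 7 5
end: lo=0, hi=0; a = 4 20 11 19 13 8 7 5

4 20 11 19 13 8 7 5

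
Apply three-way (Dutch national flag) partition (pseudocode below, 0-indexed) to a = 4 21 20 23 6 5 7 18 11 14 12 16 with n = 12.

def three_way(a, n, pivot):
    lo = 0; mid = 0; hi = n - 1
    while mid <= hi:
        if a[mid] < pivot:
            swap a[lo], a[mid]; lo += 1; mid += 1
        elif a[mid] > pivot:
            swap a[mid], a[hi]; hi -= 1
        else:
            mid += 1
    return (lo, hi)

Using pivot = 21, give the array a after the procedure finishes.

4 20 16 6 5 7 18 11 14 12 21 23

pivot = 21; lo=0, mid=0, hi=11
a[mid]=4<21: swap a[0],a[0]; lo=1,mid=1 → 4 21 20 23 6 5 7 18 11 14 12 16
a[mid]=21=21: mid=2
a[mid]=20<21: swap a[1],a[2]; lo=2,mid=3 → 4 20 21 23 6 5 7 18 11 14 12 16
a[mid]=23>21: swap a[3],a[11]; hi=10 → 4 20 21 16 6 5 7 18 11 14 12 23
a[mid]=16<21: swap a[2],a[3]; lo=3,mid=4 → 4 20 16 21 6 5 7 18 11 14 12 23
a[mid]=6<21: swap a[3],a[4]; lo=4,mid=5 → 4 20 16 6 21 5 7 18 11 14 12 23
a[mid]=5<21: swap a[4],a[5]; lo=5,mid=6 → 4 20 16 6 5 21 7 18 11 14 12 23
a[mid]=7<21: swap a[5],a[6]; lo=6,mid=7 → 4 20 16 6 5 7 21 18 11 14 12 23
a[mid]=18<21: swap a[6],a[7]; lo=7,mid=8 → 4 20 16 6 5 7 18 21 11 14 12 23
a[mid]=11<21: swap a[7],a[8]; lo=8,mid=9 → 4 20 16 6 5 7 18 11 21 14 12 23
a[mid]=14<21: swap a[8],a[9]; lo=9,mid=10 → 4 20 16 6 5 7 18 11 14 21 12 23
a[mid]=12<21: swap a[9],a[10]; lo=10,mid=11 → 4 20 16 6 5 7 18 11 14 12 21 23
end: lo=10, hi=10; a = 4 20 16 6 5 7 18 11 14 12 21 23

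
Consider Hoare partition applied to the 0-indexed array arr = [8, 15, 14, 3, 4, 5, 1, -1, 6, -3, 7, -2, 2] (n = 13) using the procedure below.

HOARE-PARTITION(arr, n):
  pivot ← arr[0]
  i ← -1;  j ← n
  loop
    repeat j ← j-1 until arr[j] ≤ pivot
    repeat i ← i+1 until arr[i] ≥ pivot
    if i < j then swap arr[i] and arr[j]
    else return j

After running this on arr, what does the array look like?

[2, -2, 7, 3, 4, 5, 1, -1, 6, -3, 14, 15, 8]

pivot = arr[0] = 8; i = -1, j = 13
j→12 (arr[12]=2≤8), i→0 (arr[0]=8≥8); i<j, swap → [2, 15, 14, 3, 4, 5, 1, -1, 6, -3, 7, -2, 8]
j→11 (arr[11]=-2≤8), i→1 (arr[1]=15≥8); i<j, swap → [2, -2, 14, 3, 4, 5, 1, -1, 6, -3, 7, 15, 8]
j→10 (arr[10]=7≤8), i→2 (arr[2]=14≥8); i<j, swap → [2, -2, 7, 3, 4, 5, 1, -1, 6, -3, 14, 15, 8]
j→9, i→10; i≥j, return j=9. arr = [2, -2, 7, 3, 4, 5, 1, -1, 6, -3, 14, 15, 8]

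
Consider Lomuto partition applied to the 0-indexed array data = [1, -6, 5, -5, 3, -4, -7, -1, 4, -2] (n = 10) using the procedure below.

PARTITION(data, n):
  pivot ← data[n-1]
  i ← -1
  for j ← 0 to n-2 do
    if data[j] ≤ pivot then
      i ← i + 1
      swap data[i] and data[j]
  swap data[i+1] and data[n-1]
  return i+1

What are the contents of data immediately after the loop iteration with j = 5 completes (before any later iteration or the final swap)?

[-6, -5, -4, 1, 3, 5, -7, -1, 4, -2]

pivot = data[9] = -2; i = -1
j=0: data[0]=1 > -2 → no swap
j=1: data[1]=-6 ≤ -2 → i=0, swap data[0],data[1] → [-6, 1, 5, -5, 3, -4, -7, -1, 4, -2]
j=2: data[2]=5 > -2 → no swap
j=3: data[3]=-5 ≤ -2 → i=1, swap data[1],data[3] → [-6, -5, 5, 1, 3, -4, -7, -1, 4, -2]
j=4: data[4]=3 > -2 → no swap
j=5: data[5]=-4 ≤ -2 → i=2, swap data[2],data[5] → [-6, -5, -4, 1, 3, 5, -7, -1, 4, -2]
(after j=5) data = [-6, -5, -4, 1, 3, 5, -7, -1, 4, -2]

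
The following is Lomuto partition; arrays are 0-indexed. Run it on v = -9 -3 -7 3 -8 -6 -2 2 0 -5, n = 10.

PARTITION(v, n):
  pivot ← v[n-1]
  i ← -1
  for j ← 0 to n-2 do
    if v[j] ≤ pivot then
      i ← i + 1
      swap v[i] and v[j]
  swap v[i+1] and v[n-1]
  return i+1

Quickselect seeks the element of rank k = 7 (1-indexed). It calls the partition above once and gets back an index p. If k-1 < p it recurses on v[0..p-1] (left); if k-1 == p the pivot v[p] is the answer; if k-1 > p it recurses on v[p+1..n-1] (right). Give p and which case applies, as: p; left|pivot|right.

pivot=-5, i=-1
j=0: -9≤-5, i=0, swap(0,0) ⇒ -9 -3 -7 3 -8 -6 -2 2 0 -5
j=1: -3>-5, skip
j=2: -7≤-5, i=1, swap(1,2) ⇒ -9 -7 -3 3 -8 -6 -2 2 0 -5
j=3: 3>-5, skip
j=4: -8≤-5, i=2, swap(2,4) ⇒ -9 -7 -8 3 -3 -6 -2 2 0 -5
j=5: -6≤-5, i=3, swap(3,5) ⇒ -9 -7 -8 -6 -3 3 -2 2 0 -5
j=6: -2>-5, skip
j=7: 2>-5, skip
j=8: 0>-5, skip
swap(4,9) ⇒ -9 -7 -8 -6 -5 3 -2 2 0 -3; return 4
p = 4; k-1 = 6 > 4 ⇒ right

4; right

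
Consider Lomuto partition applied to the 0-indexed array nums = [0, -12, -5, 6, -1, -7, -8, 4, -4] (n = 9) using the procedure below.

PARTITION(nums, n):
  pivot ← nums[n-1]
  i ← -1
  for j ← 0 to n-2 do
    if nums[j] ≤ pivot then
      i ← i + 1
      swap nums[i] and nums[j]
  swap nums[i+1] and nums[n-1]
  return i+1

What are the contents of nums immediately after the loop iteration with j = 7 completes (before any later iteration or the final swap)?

[-12, -5, -7, -8, -1, 0, 6, 4, -4]

pivot = nums[8] = -4; i = -1
j=0: nums[0]=0 > -4 → no swap
j=1: nums[1]=-12 ≤ -4 → i=0, swap nums[0],nums[1] → [-12, 0, -5, 6, -1, -7, -8, 4, -4]
j=2: nums[2]=-5 ≤ -4 → i=1, swap nums[1],nums[2] → [-12, -5, 0, 6, -1, -7, -8, 4, -4]
j=3: nums[3]=6 > -4 → no swap
j=4: nums[4]=-1 > -4 → no swap
j=5: nums[5]=-7 ≤ -4 → i=2, swap nums[2],nums[5] → [-12, -5, -7, 6, -1, 0, -8, 4, -4]
j=6: nums[6]=-8 ≤ -4 → i=3, swap nums[3],nums[6] → [-12, -5, -7, -8, -1, 0, 6, 4, -4]
j=7: nums[7]=4 > -4 → no swap
(after j=7) nums = [-12, -5, -7, -8, -1, 0, 6, 4, -4]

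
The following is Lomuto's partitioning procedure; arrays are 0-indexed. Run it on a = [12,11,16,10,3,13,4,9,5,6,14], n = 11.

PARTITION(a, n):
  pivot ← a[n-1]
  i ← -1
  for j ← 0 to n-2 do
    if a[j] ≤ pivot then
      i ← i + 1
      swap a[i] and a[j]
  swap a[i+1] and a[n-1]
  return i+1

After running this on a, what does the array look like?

[12,11,10,3,13,4,9,5,6,14,16]

pivot=14, i=-1
j=0: 12≤14, i=0, swap(0,0) ⇒ [12,11,16,10,3,13,4,9,5,6,14]
j=1: 11≤14, i=1, swap(1,1) ⇒ [12,11,16,10,3,13,4,9,5,6,14]
j=2: 16>14, skip
j=3: 10≤14, i=2, swap(2,3) ⇒ [12,11,10,16,3,13,4,9,5,6,14]
j=4: 3≤14, i=3, swap(3,4) ⇒ [12,11,10,3,16,13,4,9,5,6,14]
j=5: 13≤14, i=4, swap(4,5) ⇒ [12,11,10,3,13,16,4,9,5,6,14]
j=6: 4≤14, i=5, swap(5,6) ⇒ [12,11,10,3,13,4,16,9,5,6,14]
j=7: 9≤14, i=6, swap(6,7) ⇒ [12,11,10,3,13,4,9,16,5,6,14]
j=8: 5≤14, i=7, swap(7,8) ⇒ [12,11,10,3,13,4,9,5,16,6,14]
j=9: 6≤14, i=8, swap(8,9) ⇒ [12,11,10,3,13,4,9,5,6,16,14]
swap(9,10) ⇒ [12,11,10,3,13,4,9,5,6,14,16]; return 9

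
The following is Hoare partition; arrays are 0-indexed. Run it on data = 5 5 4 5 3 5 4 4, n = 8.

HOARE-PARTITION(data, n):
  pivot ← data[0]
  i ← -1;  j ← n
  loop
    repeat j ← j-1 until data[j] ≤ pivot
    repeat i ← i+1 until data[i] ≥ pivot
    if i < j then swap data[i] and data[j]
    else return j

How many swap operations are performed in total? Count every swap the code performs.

3

pivot = data[0] = 5; i = -1, j = 8
j→7 (data[7]=4≤5), i→0 (data[0]=5≥5); i<j, swap → 4 5 4 5 3 5 4 5
j→6 (data[6]=4≤5), i→1 (data[1]=5≥5); i<j, swap → 4 4 4 5 3 5 5 5
j→5 (data[5]=5≤5), i→3 (data[3]=5≥5); i<j, swap → 4 4 4 5 3 5 5 5
j→4, i→5; i≥j, return j=4. data = 4 4 4 5 3 5 5 5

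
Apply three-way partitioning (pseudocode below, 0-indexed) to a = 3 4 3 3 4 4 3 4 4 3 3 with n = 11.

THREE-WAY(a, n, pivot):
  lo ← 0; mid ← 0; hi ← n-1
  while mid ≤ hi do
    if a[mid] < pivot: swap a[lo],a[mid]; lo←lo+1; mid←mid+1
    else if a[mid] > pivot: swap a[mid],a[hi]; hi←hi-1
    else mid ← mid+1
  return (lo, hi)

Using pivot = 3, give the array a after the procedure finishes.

3 3 3 3 3 3 4 4 4 4 4

pivot = 3; lo=0, mid=0, hi=10
a[mid]=3=3: mid=1
a[mid]=4>3: swap a[1],a[10]; hi=9 → 3 3 3 3 4 4 3 4 4 3 4
a[mid]=3=3: mid=2
a[mid]=3=3: mid=3
a[mid]=3=3: mid=4
a[mid]=4>3: swap a[4],a[9]; hi=8 → 3 3 3 3 3 4 3 4 4 4 4
a[mid]=3=3: mid=5
a[mid]=4>3: swap a[5],a[8]; hi=7 → 3 3 3 3 3 4 3 4 4 4 4
a[mid]=4>3: swap a[5],a[7]; hi=6 → 3 3 3 3 3 4 3 4 4 4 4
a[mid]=4>3: swap a[5],a[6]; hi=5 → 3 3 3 3 3 3 4 4 4 4 4
a[mid]=3=3: mid=6
end: lo=0, hi=5; a = 3 3 3 3 3 3 4 4 4 4 4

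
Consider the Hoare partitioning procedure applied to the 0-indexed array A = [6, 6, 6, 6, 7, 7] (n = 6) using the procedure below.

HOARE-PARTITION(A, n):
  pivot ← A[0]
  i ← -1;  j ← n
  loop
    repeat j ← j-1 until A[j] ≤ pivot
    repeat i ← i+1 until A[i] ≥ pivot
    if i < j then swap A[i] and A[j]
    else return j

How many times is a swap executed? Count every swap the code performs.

2

pivot = A[0] = 6; i = -1, j = 6
j→3 (A[3]=6≤6), i→0 (A[0]=6≥6); i<j, swap → [6, 6, 6, 6, 7, 7]
j→2 (A[2]=6≤6), i→1 (A[1]=6≥6); i<j, swap → [6, 6, 6, 6, 7, 7]
j→1, i→2; i≥j, return j=1. A = [6, 6, 6, 6, 7, 7]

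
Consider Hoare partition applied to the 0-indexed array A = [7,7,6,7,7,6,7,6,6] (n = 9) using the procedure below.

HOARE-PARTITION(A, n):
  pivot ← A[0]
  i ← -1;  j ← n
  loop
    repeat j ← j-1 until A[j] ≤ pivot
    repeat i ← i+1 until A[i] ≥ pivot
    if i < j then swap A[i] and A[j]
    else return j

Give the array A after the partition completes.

pivot = A[0] = 7; i = -1, j = 9
j→8 (A[8]=6≤7), i→0 (A[0]=7≥7); i<j, swap → [6,7,6,7,7,6,7,6,7]
j→7 (A[7]=6≤7), i→1 (A[1]=7≥7); i<j, swap → [6,6,6,7,7,6,7,7,7]
j→6 (A[6]=7≤7), i→3 (A[3]=7≥7); i<j, swap → [6,6,6,7,7,6,7,7,7]
j→5 (A[5]=6≤7), i→4 (A[4]=7≥7); i<j, swap → [6,6,6,7,6,7,7,7,7]
j→4, i→5; i≥j, return j=4. A = [6,6,6,7,6,7,7,7,7]

[6,6,6,7,6,7,7,7,7]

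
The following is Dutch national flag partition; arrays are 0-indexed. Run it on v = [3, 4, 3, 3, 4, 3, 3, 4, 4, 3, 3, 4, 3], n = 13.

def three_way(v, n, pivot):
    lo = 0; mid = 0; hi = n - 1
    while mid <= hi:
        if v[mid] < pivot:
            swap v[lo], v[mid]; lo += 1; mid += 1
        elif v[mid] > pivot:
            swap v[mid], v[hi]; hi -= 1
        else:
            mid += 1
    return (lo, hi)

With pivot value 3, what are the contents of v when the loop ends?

[3, 3, 3, 3, 3, 3, 3, 3, 4, 4, 4, 4, 4]

pivot = 3; lo=0, mid=0, hi=12
v[mid]=3=3: mid=1
v[mid]=4>3: swap v[1],v[12]; hi=11 → [3, 3, 3, 3, 4, 3, 3, 4, 4, 3, 3, 4, 4]
v[mid]=3=3: mid=2
v[mid]=3=3: mid=3
v[mid]=3=3: mid=4
v[mid]=4>3: swap v[4],v[11]; hi=10 → [3, 3, 3, 3, 4, 3, 3, 4, 4, 3, 3, 4, 4]
v[mid]=4>3: swap v[4],v[10]; hi=9 → [3, 3, 3, 3, 3, 3, 3, 4, 4, 3, 4, 4, 4]
v[mid]=3=3: mid=5
v[mid]=3=3: mid=6
v[mid]=3=3: mid=7
v[mid]=4>3: swap v[7],v[9]; hi=8 → [3, 3, 3, 3, 3, 3, 3, 3, 4, 4, 4, 4, 4]
v[mid]=3=3: mid=8
v[mid]=4>3: swap v[8],v[8]; hi=7 → [3, 3, 3, 3, 3, 3, 3, 3, 4, 4, 4, 4, 4]
end: lo=0, hi=7; v = [3, 3, 3, 3, 3, 3, 3, 3, 4, 4, 4, 4, 4]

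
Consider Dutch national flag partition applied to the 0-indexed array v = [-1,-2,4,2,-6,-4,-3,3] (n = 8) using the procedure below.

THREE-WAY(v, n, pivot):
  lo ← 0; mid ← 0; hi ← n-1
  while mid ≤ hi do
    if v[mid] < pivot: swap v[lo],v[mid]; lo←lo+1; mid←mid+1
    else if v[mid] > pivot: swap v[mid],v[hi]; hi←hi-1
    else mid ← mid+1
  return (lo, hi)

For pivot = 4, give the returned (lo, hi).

pivot = 4; lo=0, mid=0, hi=7
v[mid]=-1<4: swap v[0],v[0]; lo=1,mid=1 → [-1,-2,4,2,-6,-4,-3,3]
v[mid]=-2<4: swap v[1],v[1]; lo=2,mid=2 → [-1,-2,4,2,-6,-4,-3,3]
v[mid]=4=4: mid=3
v[mid]=2<4: swap v[2],v[3]; lo=3,mid=4 → [-1,-2,2,4,-6,-4,-3,3]
v[mid]=-6<4: swap v[3],v[4]; lo=4,mid=5 → [-1,-2,2,-6,4,-4,-3,3]
v[mid]=-4<4: swap v[4],v[5]; lo=5,mid=6 → [-1,-2,2,-6,-4,4,-3,3]
v[mid]=-3<4: swap v[5],v[6]; lo=6,mid=7 → [-1,-2,2,-6,-4,-3,4,3]
v[mid]=3<4: swap v[6],v[7]; lo=7,mid=8 → [-1,-2,2,-6,-4,-3,3,4]
end: lo=7, hi=7; v = [-1,-2,2,-6,-4,-3,3,4]

(7, 7)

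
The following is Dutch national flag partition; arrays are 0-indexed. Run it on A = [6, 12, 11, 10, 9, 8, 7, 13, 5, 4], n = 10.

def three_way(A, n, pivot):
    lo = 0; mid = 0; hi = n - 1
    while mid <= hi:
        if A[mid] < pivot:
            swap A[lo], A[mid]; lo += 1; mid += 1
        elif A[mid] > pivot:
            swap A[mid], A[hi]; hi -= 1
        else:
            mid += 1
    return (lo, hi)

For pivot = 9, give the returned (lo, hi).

lo=0 mid=0 hi=9
6<9: swap(0,0), lo=1 mid=1 ⇒ [6, 12, 11, 10, 9, 8, 7, 13, 5, 4]
12>9: swap(1,9), hi=8 ⇒ [6, 4, 11, 10, 9, 8, 7, 13, 5, 12]
4<9: swap(1,1), lo=2 mid=2 ⇒ [6, 4, 11, 10, 9, 8, 7, 13, 5, 12]
11>9: swap(2,8), hi=7 ⇒ [6, 4, 5, 10, 9, 8, 7, 13, 11, 12]
5<9: swap(2,2), lo=3 mid=3 ⇒ [6, 4, 5, 10, 9, 8, 7, 13, 11, 12]
10>9: swap(3,7), hi=6 ⇒ [6, 4, 5, 13, 9, 8, 7, 10, 11, 12]
13>9: swap(3,6), hi=5 ⇒ [6, 4, 5, 7, 9, 8, 13, 10, 11, 12]
7<9: swap(3,3), lo=4 mid=4 ⇒ [6, 4, 5, 7, 9, 8, 13, 10, 11, 12]
9=9: mid=5
8<9: swap(4,5), lo=5 mid=6 ⇒ [6, 4, 5, 7, 8, 9, 13, 10, 11, 12]
done. lo=5 hi=5; A=[6, 4, 5, 7, 8, 9, 13, 10, 11, 12]

(5, 5)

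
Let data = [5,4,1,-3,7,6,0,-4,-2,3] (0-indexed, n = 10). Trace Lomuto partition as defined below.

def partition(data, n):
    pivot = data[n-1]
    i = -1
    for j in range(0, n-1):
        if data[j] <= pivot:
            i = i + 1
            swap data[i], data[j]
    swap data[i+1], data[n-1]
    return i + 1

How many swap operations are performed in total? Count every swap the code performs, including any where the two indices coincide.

pivot=3, i=-1
j=0: 5>3, skip
j=1: 4>3, skip
j=2: 1≤3, i=0, swap(0,2) ⇒ [1,4,5,-3,7,6,0,-4,-2,3]
j=3: -3≤3, i=1, swap(1,3) ⇒ [1,-3,5,4,7,6,0,-4,-2,3]
j=4: 7>3, skip
j=5: 6>3, skip
j=6: 0≤3, i=2, swap(2,6) ⇒ [1,-3,0,4,7,6,5,-4,-2,3]
j=7: -4≤3, i=3, swap(3,7) ⇒ [1,-3,0,-4,7,6,5,4,-2,3]
j=8: -2≤3, i=4, swap(4,8) ⇒ [1,-3,0,-4,-2,6,5,4,7,3]
swap(5,9) ⇒ [1,-3,0,-4,-2,3,5,4,7,6]; return 5

6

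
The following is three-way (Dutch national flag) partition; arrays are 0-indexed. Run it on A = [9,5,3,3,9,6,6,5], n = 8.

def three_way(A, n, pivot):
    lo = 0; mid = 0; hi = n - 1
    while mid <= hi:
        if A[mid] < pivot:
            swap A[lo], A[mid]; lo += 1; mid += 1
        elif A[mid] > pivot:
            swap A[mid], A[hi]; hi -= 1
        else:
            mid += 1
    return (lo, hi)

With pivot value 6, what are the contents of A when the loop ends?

[5,5,3,3,6,6,9,9]

lo=0 mid=0 hi=7
9>6: swap(0,7), hi=6 ⇒ [5,5,3,3,9,6,6,9]
5<6: swap(0,0), lo=1 mid=1 ⇒ [5,5,3,3,9,6,6,9]
5<6: swap(1,1), lo=2 mid=2 ⇒ [5,5,3,3,9,6,6,9]
3<6: swap(2,2), lo=3 mid=3 ⇒ [5,5,3,3,9,6,6,9]
3<6: swap(3,3), lo=4 mid=4 ⇒ [5,5,3,3,9,6,6,9]
9>6: swap(4,6), hi=5 ⇒ [5,5,3,3,6,6,9,9]
6=6: mid=5
6=6: mid=6
done. lo=4 hi=5; A=[5,5,3,3,6,6,9,9]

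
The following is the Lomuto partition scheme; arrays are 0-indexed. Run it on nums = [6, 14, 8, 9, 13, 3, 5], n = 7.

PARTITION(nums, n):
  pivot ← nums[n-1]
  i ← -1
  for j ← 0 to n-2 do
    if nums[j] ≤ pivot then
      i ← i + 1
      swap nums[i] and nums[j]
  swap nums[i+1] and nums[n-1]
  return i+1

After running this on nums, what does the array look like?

[3, 5, 8, 9, 13, 6, 14]

pivot=5, i=-1
j=0: 6>5, skip
j=1: 14>5, skip
j=2: 8>5, skip
j=3: 9>5, skip
j=4: 13>5, skip
j=5: 3≤5, i=0, swap(0,5) ⇒ [3, 14, 8, 9, 13, 6, 5]
swap(1,6) ⇒ [3, 5, 8, 9, 13, 6, 14]; return 1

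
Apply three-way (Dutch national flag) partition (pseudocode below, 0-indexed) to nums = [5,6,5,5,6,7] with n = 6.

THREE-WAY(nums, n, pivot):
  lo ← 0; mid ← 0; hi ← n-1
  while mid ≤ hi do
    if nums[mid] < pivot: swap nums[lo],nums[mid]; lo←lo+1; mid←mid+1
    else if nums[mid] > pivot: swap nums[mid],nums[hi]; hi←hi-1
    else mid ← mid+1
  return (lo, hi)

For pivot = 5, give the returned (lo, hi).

lo=0 mid=0 hi=5
5=5: mid=1
6>5: swap(1,5), hi=4 ⇒ [5,7,5,5,6,6]
7>5: swap(1,4), hi=3 ⇒ [5,6,5,5,7,6]
6>5: swap(1,3), hi=2 ⇒ [5,5,5,6,7,6]
5=5: mid=2
5=5: mid=3
done. lo=0 hi=2; nums=[5,5,5,6,7,6]

(0, 2)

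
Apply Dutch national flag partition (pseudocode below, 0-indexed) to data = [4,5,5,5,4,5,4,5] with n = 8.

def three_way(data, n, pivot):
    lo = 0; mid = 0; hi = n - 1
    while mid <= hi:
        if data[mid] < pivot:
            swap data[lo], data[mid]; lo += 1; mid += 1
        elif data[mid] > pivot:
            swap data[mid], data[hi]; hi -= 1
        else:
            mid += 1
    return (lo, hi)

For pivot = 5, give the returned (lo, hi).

pivot = 5; lo=0, mid=0, hi=7
data[mid]=4<5: swap data[0],data[0]; lo=1,mid=1 → [4,5,5,5,4,5,4,5]
data[mid]=5=5: mid=2
data[mid]=5=5: mid=3
data[mid]=5=5: mid=4
data[mid]=4<5: swap data[1],data[4]; lo=2,mid=5 → [4,4,5,5,5,5,4,5]
data[mid]=5=5: mid=6
data[mid]=4<5: swap data[2],data[6]; lo=3,mid=7 → [4,4,4,5,5,5,5,5]
data[mid]=5=5: mid=8
end: lo=3, hi=7; data = [4,4,4,5,5,5,5,5]

(3, 7)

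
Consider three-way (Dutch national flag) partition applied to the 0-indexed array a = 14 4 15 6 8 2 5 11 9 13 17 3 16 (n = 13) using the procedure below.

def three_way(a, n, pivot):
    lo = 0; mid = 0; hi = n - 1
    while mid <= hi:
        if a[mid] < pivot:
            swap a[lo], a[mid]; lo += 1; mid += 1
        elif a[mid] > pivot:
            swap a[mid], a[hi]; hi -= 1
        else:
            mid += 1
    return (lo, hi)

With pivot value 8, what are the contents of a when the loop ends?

3 4 5 6 2 8 11 9 13 17 15 16 14

lo=0 mid=0 hi=12
14>8: swap(0,12), hi=11 ⇒ 16 4 15 6 8 2 5 11 9 13 17 3 14
16>8: swap(0,11), hi=10 ⇒ 3 4 15 6 8 2 5 11 9 13 17 16 14
3<8: swap(0,0), lo=1 mid=1 ⇒ 3 4 15 6 8 2 5 11 9 13 17 16 14
4<8: swap(1,1), lo=2 mid=2 ⇒ 3 4 15 6 8 2 5 11 9 13 17 16 14
15>8: swap(2,10), hi=9 ⇒ 3 4 17 6 8 2 5 11 9 13 15 16 14
17>8: swap(2,9), hi=8 ⇒ 3 4 13 6 8 2 5 11 9 17 15 16 14
13>8: swap(2,8), hi=7 ⇒ 3 4 9 6 8 2 5 11 13 17 15 16 14
9>8: swap(2,7), hi=6 ⇒ 3 4 11 6 8 2 5 9 13 17 15 16 14
11>8: swap(2,6), hi=5 ⇒ 3 4 5 6 8 2 11 9 13 17 15 16 14
5<8: swap(2,2), lo=3 mid=3 ⇒ 3 4 5 6 8 2 11 9 13 17 15 16 14
6<8: swap(3,3), lo=4 mid=4 ⇒ 3 4 5 6 8 2 11 9 13 17 15 16 14
8=8: mid=5
2<8: swap(4,5), lo=5 mid=6 ⇒ 3 4 5 6 2 8 11 9 13 17 15 16 14
done. lo=5 hi=5; a=3 4 5 6 2 8 11 9 13 17 15 16 14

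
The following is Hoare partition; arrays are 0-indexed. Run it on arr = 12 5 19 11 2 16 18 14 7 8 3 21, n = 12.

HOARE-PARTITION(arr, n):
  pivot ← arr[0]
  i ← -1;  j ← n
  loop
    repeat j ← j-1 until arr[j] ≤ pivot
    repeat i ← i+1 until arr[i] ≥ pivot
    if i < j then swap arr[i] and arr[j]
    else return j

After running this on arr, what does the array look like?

pivot=12
j stops at 10 (3), i stops at 0 (12); swap ⇒ 3 5 19 11 2 16 18 14 7 8 12 21
j stops at 9 (8), i stops at 2 (19); swap ⇒ 3 5 8 11 2 16 18 14 7 19 12 21
j stops at 8 (7), i stops at 5 (16); swap ⇒ 3 5 8 11 2 7 18 14 16 19 12 21
j stops at 5, i stops at 6; i≥j ⇒ return 5. arr=3 5 8 11 2 7 18 14 16 19 12 21

3 5 8 11 2 7 18 14 16 19 12 21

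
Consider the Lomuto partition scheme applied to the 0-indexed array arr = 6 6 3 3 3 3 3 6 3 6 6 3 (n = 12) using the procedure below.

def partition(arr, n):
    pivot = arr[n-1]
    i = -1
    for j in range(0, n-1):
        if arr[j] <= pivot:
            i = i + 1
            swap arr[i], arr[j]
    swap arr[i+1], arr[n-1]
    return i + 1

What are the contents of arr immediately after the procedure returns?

3 3 3 3 3 3 3 6 6 6 6 6

pivot=3, i=-1
j=0: 6>3, skip
j=1: 6>3, skip
j=2: 3≤3, i=0, swap(0,2) ⇒ 3 6 6 3 3 3 3 6 3 6 6 3
j=3: 3≤3, i=1, swap(1,3) ⇒ 3 3 6 6 3 3 3 6 3 6 6 3
j=4: 3≤3, i=2, swap(2,4) ⇒ 3 3 3 6 6 3 3 6 3 6 6 3
j=5: 3≤3, i=3, swap(3,5) ⇒ 3 3 3 3 6 6 3 6 3 6 6 3
j=6: 3≤3, i=4, swap(4,6) ⇒ 3 3 3 3 3 6 6 6 3 6 6 3
j=7: 6>3, skip
j=8: 3≤3, i=5, swap(5,8) ⇒ 3 3 3 3 3 3 6 6 6 6 6 3
j=9: 6>3, skip
j=10: 6>3, skip
swap(6,11) ⇒ 3 3 3 3 3 3 3 6 6 6 6 6; return 6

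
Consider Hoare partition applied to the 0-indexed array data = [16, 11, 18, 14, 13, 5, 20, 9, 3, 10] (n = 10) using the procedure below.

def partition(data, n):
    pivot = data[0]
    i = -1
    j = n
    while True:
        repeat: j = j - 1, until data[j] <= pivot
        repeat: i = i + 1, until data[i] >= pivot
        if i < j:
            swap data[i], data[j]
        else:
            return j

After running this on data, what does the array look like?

pivot = data[0] = 16; i = -1, j = 10
j→9 (data[9]=10≤16), i→0 (data[0]=16≥16); i<j, swap → [10, 11, 18, 14, 13, 5, 20, 9, 3, 16]
j→8 (data[8]=3≤16), i→2 (data[2]=18≥16); i<j, swap → [10, 11, 3, 14, 13, 5, 20, 9, 18, 16]
j→7 (data[7]=9≤16), i→6 (data[6]=20≥16); i<j, swap → [10, 11, 3, 14, 13, 5, 9, 20, 18, 16]
j→6, i→7; i≥j, return j=6. data = [10, 11, 3, 14, 13, 5, 9, 20, 18, 16]

[10, 11, 3, 14, 13, 5, 9, 20, 18, 16]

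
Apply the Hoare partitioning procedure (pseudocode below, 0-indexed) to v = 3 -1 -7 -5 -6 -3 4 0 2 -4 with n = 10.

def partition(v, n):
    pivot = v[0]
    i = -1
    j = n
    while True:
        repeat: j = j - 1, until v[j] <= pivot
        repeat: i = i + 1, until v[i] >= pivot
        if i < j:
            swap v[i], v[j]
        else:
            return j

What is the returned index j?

pivot=3
j stops at 9 (-4), i stops at 0 (3); swap ⇒ -4 -1 -7 -5 -6 -3 4 0 2 3
j stops at 8 (2), i stops at 6 (4); swap ⇒ -4 -1 -7 -5 -6 -3 2 0 4 3
j stops at 7, i stops at 8; i≥j ⇒ return 7. v=-4 -1 -7 -5 -6 -3 2 0 4 3

7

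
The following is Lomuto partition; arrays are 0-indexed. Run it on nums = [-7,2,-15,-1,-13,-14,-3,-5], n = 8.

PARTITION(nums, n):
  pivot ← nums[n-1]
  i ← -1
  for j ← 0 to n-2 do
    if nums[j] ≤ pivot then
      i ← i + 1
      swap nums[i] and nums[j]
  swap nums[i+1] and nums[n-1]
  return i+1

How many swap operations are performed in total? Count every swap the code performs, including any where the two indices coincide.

5

pivot=-5, i=-1
j=0: -7≤-5, i=0, swap(0,0) ⇒ [-7,2,-15,-1,-13,-14,-3,-5]
j=1: 2>-5, skip
j=2: -15≤-5, i=1, swap(1,2) ⇒ [-7,-15,2,-1,-13,-14,-3,-5]
j=3: -1>-5, skip
j=4: -13≤-5, i=2, swap(2,4) ⇒ [-7,-15,-13,-1,2,-14,-3,-5]
j=5: -14≤-5, i=3, swap(3,5) ⇒ [-7,-15,-13,-14,2,-1,-3,-5]
j=6: -3>-5, skip
swap(4,7) ⇒ [-7,-15,-13,-14,-5,-1,-3,2]; return 4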